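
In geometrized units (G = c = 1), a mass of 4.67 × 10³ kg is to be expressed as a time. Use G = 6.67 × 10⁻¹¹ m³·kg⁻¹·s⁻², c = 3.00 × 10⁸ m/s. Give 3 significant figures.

1.15 × 10⁻³² s

Mass → time via G/c³.
4.67 × 10³ kg × (G/c³) = 1.15 × 10⁻³² s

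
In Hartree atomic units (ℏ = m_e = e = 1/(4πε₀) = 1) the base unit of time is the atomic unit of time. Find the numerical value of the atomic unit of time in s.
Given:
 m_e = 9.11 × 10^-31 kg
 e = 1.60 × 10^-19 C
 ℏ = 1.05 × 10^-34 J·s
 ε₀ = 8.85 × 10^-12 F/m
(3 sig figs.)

τ_au = (4πε₀)²ℏ³/(m_e e⁴)
E_h = 4.38 × 10^-18 J
ℏ/E_h = 2.40 × 10^-17 s

2.40 × 10^-17 s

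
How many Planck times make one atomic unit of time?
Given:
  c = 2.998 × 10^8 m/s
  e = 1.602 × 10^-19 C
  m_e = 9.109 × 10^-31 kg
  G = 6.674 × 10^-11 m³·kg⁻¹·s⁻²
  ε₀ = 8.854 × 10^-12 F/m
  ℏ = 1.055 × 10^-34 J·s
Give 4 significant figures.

atomic unit of time: τ_au = (4πε₀)²ℏ³/(m_e e⁴) = 2.423 × 10^-17 s
Planck time: t_P = √(ℏG/c⁵) = 5.392 × 10^-44 s
ratio = 2.423 × 10^-17 / 5.392 × 10^-44 = 4.494 × 10^26

4.494 × 10^26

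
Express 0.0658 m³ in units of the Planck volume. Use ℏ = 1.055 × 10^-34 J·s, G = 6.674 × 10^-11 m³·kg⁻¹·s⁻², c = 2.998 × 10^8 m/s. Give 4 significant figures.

1.558 × 10^103

Planck volume: V_P = (ℏG/c³)^(3/2) = 4.224 × 10^-105 m³.
0.0658 / 4.224 × 10^-105 = 1.558 × 10^103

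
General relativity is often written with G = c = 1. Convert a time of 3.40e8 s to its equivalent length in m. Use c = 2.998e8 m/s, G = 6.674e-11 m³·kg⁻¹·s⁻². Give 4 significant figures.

1.019e17 m

Time → length via c.
3.40e8 s × (c) = 1.019e17 m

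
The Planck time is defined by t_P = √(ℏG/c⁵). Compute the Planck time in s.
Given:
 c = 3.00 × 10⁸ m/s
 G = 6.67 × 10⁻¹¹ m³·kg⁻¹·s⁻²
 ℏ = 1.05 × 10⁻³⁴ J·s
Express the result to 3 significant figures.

5.37 × 10⁻⁴⁴ s

t_P = √(ℏG/c⁵)
  = √(2.88 × 10⁻⁸⁷)
  = 5.37 × 10⁻⁴⁴ s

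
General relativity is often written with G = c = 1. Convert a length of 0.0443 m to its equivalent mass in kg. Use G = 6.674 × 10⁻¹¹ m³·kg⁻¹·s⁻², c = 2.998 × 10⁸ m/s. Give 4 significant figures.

Length → mass via c²/G.
0.0443 m × (c²/G) = 5.966 × 10²⁵ kg

5.966 × 10²⁵ kg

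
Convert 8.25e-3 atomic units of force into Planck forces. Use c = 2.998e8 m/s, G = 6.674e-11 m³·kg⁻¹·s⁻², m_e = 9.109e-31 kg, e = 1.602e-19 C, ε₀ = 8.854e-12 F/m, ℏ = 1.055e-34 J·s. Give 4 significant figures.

5.602e-54

atomic unit of force: F_au = E_h/a₀ = m_e²e⁶/((4πε₀)³ℏ⁴) = 8.220e-8 N
Planck force: F_P = c⁴/G = 1.210e44 N
8.25e-3 × 8.220e-8 / 1.210e44 = 5.602e-54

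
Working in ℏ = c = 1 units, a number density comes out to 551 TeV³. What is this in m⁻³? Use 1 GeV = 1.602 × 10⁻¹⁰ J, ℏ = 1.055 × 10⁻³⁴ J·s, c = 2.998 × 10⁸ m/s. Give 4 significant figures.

Number density is [L]⁻³ = [E]³/(ℏc)³.
1 GeV³ → 1/(ℏc)³ × (1 GeV in J)³ = 1.299 × 10⁴⁷ m⁻³.
Convert the energy scale: 551 TeV³ = 5.51 × 10¹¹ GeV³.
Result: 5.51 × 10¹¹ × 1.299 × 10⁴⁷ = 7.160 × 10⁵⁸ m⁻³.

7.160 × 10⁵⁸ m⁻³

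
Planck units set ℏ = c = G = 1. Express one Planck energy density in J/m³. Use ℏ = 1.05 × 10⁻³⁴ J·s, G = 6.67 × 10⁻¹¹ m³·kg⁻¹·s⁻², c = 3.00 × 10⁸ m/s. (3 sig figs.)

4.68 × 10¹¹³ J/m³

Dimensional analysis gives u_P = c⁷/(ℏG²).
  = 2.19 × 10⁵⁹ / 4.67 × 10⁻⁵⁵
  = 4.68 × 10¹¹³ J/m³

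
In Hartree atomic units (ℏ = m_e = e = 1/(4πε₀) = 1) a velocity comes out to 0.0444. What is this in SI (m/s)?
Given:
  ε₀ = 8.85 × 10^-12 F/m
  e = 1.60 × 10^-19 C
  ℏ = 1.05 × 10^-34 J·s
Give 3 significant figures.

One atomic unit of velocity: v_au = e²/(4πε₀ℏ) = 2.19 × 10^6 m/s.
0.0444 × 2.19 × 10^6 m/s = 9.73 × 10^4 m/s

9.73 × 10^4 m/s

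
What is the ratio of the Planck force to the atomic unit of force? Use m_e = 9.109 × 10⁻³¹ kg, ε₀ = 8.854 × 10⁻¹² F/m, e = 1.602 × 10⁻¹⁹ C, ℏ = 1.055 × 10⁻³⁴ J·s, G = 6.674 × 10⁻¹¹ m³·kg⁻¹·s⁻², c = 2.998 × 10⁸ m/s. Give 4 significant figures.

Planck force: F_P = c⁴/G = 1.210 × 10⁴⁴ N
atomic unit of force: F_au = E_h/a₀ = m_e²e⁶/((4πε₀)³ℏ⁴) = 8.220 × 10⁻⁸ N
ratio = 1.210 × 10⁴⁴ / 8.220 × 10⁻⁸ = 1.473 × 10⁵¹

1.473 × 10⁵¹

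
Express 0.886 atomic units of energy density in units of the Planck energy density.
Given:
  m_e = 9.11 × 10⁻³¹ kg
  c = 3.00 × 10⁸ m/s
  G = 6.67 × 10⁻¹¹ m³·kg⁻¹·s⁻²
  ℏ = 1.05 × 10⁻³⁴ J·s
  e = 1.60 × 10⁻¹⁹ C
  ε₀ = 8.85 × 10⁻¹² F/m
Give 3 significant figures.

5.70 × 10⁻¹⁰¹

atomic unit of energy density: u_au = E_h/a₀³ = m_e⁴e¹⁰/((4πε₀)⁵ℏ⁸) = 3.01 × 10¹³ J/m³
Planck energy density: u_P = c⁷/(ℏG²) = 4.68 × 10¹¹³ J/m³
0.886 × 3.01 × 10¹³ / 4.68 × 10¹¹³ = 5.70 × 10⁻¹⁰¹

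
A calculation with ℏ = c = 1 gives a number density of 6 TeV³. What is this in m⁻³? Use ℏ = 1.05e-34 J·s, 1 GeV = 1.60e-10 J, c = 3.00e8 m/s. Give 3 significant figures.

Number density is [L]⁻³ = [E]³/(ℏc)³.
1 GeV³ → 1/(ℏc)³ × (1 GeV in J)³ = 1.31e47 m⁻³.
Convert the energy scale: 6 TeV³ = 6.00e9 GeV³.
Result: 6.00e9 × 1.31e47 = 7.86e56 m⁻³.

7.86e56 m⁻³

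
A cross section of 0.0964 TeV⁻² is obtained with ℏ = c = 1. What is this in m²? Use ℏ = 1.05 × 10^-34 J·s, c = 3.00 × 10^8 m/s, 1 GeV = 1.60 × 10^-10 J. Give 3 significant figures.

3.74 × 10^-39 m²

Area is [L]² = [E]⁻²·(ℏc)²; restore (ℏc)².
1 GeV⁻² → (ℏc)² × (1 GeV in J)⁻² = 3.88 × 10^-32 m².
Convert the energy scale: 0.0964 TeV⁻² = 9.64 × 10^-8 GeV⁻².
Result: 9.64 × 10^-8 × 3.88 × 10^-32 = 3.74 × 10^-39 m².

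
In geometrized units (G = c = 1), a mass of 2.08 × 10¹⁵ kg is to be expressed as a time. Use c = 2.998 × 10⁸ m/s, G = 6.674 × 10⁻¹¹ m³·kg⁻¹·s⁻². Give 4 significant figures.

Mass → time via G/c³.
2.08 × 10¹⁵ kg × (G/c³) = 5.152 × 10⁻²¹ s

5.152 × 10⁻²¹ s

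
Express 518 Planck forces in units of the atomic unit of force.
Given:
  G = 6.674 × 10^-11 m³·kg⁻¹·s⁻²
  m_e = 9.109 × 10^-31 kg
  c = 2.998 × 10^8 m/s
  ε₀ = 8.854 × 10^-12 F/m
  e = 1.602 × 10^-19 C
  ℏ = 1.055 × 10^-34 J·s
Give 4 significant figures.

7.628 × 10^53

Planck force: F_P = c⁴/G = 1.210 × 10^44 N
atomic unit of force: F_au = E_h/a₀ = m_e²e⁶/((4πε₀)³ℏ⁴) = 8.220 × 10^-8 N
518 × 1.210 × 10^44 / 8.220 × 10^-8 = 7.628 × 10^53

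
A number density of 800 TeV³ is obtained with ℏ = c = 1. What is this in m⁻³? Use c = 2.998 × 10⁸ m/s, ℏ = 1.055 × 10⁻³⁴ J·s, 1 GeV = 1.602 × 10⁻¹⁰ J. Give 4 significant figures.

Number density is [L]⁻³ = [E]³/(ℏc)³.
1 GeV³ → 1/(ℏc)³ × (1 GeV in J)³ = 1.299 × 10⁴⁷ m⁻³.
Convert the energy scale: 800 TeV³ = 8.00 × 10¹¹ GeV³.
Result: 8.00 × 10¹¹ × 1.299 × 10⁴⁷ = 1.040 × 10⁵⁹ m⁻³.

1.040 × 10⁵⁹ m⁻³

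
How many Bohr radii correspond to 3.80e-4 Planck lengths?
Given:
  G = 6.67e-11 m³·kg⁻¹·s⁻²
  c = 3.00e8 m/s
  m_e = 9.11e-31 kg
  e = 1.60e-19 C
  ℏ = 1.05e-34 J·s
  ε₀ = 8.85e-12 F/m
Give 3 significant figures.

Planck length: ℓ_P = √(ℏG/c³) = 1.61e-35 m
Bohr radius: a₀ = 4πε₀ℏ²/(m_e e²) = 5.26e-11 m
3.80e-4 × 1.61e-35 / 5.26e-11 = 1.16e-28

1.16e-28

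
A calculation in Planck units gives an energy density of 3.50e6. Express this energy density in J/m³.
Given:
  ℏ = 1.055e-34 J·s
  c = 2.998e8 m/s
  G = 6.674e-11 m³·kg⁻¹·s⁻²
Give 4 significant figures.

1.621e120 J/m³

One Planck energy density: u_P = c⁷/(ℏG²) = 4.632e113 J/m³.
3.50e6 × 4.632e113 J/m³ = 1.621e120 J/m³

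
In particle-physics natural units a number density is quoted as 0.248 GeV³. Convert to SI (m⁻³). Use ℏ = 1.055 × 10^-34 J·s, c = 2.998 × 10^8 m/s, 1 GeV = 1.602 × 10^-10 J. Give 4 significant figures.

3.222 × 10^46 m⁻³

Number density is [L]⁻³ = [E]³/(ℏc)³.
1 GeV³ → 1/(ℏc)³ × (1 GeV in J)³ = 1.299 × 10^47 m⁻³.
Result: 0.248 × 1.299 × 10^47 = 3.222 × 10^46 m⁻³.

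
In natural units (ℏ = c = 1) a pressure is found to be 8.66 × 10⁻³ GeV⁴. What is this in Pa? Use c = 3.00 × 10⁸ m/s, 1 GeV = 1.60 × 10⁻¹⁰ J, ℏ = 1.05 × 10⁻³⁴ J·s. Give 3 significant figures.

Pressure is [E]/[L]³ = [E]⁴/(ℏc)³.
1 GeV⁴ → 1/(ℏc)³ × (1 GeV in J)⁴ = 2.10 × 10³⁷ Pa.
Result: 8.66 × 10⁻³ × 2.10 × 10³⁷ = 1.82 × 10³⁵ Pa.

1.82 × 10³⁵ Pa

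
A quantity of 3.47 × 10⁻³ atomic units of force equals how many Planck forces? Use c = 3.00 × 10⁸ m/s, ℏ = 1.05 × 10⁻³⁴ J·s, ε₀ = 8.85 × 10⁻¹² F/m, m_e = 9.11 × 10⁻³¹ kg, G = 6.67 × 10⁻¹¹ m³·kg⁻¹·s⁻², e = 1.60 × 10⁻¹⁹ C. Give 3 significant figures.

2.38 × 10⁻⁵⁴

atomic unit of force: F_au = E_h/a₀ = m_e²e⁶/((4πε₀)³ℏ⁴) = 8.33 × 10⁻⁸ N
Planck force: F_P = c⁴/G = 1.21 × 10⁴⁴ N
3.47 × 10⁻³ × 8.33 × 10⁻⁸ / 1.21 × 10⁴⁴ = 2.38 × 10⁻⁵⁴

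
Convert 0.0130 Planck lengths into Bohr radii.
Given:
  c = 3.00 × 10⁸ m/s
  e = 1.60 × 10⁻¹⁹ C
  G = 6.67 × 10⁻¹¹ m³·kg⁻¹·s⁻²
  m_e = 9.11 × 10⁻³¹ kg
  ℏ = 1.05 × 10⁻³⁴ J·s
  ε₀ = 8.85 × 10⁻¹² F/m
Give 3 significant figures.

3.98 × 10⁻²⁷

Planck length: ℓ_P = √(ℏG/c³) = 1.61 × 10⁻³⁵ m
Bohr radius: a₀ = 4πε₀ℏ²/(m_e e²) = 5.26 × 10⁻¹¹ m
0.0130 × 1.61 × 10⁻³⁵ / 5.26 × 10⁻¹¹ = 3.98 × 10⁻²⁷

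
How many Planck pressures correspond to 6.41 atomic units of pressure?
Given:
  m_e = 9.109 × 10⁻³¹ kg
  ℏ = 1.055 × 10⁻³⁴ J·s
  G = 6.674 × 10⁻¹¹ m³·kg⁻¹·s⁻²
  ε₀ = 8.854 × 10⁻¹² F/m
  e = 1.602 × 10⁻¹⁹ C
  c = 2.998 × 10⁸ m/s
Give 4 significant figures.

atomic unit of pressure: P_au = E_h/a₀³ = m_e⁴e¹⁰/((4πε₀)⁵ℏ⁸) = 2.929 × 10¹³ Pa
Planck pressure: p_P = c⁷/(ℏG²) = 4.632 × 10¹¹³ Pa
6.41 × 2.929 × 10¹³ / 4.632 × 10¹¹³ = 4.053 × 10⁻¹⁰⁰

4.053 × 10⁻¹⁰⁰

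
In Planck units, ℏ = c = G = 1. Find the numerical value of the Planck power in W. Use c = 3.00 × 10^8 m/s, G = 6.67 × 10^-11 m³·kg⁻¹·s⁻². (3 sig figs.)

3.64 × 10^52 W

The unique combination of the constants set to 1 with dimensions of power is P_P = c⁵/G.
  = 2.43 × 10^42 / 6.67 × 10^-11
  = 3.64 × 10^52 W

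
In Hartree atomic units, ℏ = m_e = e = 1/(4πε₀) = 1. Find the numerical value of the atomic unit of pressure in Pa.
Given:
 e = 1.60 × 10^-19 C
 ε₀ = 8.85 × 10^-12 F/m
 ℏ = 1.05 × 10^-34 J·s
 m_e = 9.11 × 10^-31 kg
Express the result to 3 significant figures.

3.01 × 10^13 Pa

Dimensional analysis gives P_au = E_h/a₀³ = m_e⁴e¹⁰/((4πε₀)⁵ℏ⁸).
E_h = 4.38 × 10^-18 J
a₀ = 5.26 × 10^-11 m
E_h/a₀³ = 3.01 × 10^13 Pa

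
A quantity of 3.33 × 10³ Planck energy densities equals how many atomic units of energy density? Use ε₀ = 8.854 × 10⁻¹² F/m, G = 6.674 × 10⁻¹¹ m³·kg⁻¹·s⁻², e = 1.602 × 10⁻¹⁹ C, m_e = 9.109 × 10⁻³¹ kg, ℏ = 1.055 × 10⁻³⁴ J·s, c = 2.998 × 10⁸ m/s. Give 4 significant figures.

Planck energy density: u_P = c⁷/(ℏG²) = 4.632 × 10¹¹³ J/m³
atomic unit of energy density: u_au = E_h/a₀³ = m_e⁴e¹⁰/((4πε₀)⁵ℏ⁸) = 2.929 × 10¹³ J/m³
3.33 × 10³ × 4.632 × 10¹¹³ / 2.929 × 10¹³ = 5.266 × 10¹⁰³

5.266 × 10¹⁰³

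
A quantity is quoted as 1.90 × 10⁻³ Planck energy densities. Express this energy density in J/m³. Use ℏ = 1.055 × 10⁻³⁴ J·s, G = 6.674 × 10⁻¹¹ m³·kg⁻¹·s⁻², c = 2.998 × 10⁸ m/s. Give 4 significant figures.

8.801 × 10¹¹⁰ J/m³

One Planck energy density: u_P = c⁷/(ℏG²) = 4.632 × 10¹¹³ J/m³.
1.90 × 10⁻³ × 4.632 × 10¹¹³ J/m³ = 8.801 × 10¹¹⁰ J/m³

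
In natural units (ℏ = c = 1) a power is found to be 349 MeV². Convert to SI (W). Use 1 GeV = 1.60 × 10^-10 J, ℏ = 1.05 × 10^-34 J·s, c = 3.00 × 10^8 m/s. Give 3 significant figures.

8.51 × 10^10 W

Power is [E]/[T] = [E]²/ℏ.
1 GeV² → 1/ℏ × (1 GeV in J)² = 2.44 × 10^14 W.
Convert the energy scale: 349 MeV² = 3.49 × 10^-4 GeV².
Result: 3.49 × 10^-4 × 2.44 × 10^14 = 8.51 × 10^10 W.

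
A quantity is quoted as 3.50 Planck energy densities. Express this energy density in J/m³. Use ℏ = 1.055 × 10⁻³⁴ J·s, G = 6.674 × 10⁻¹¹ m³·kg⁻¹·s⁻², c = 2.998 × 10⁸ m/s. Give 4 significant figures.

1.621 × 10¹¹⁴ J/m³

One Planck energy density: u_P = c⁷/(ℏG²) = 4.632 × 10¹¹³ J/m³.
3.50 × 4.632 × 10¹¹³ J/m³ = 1.621 × 10¹¹⁴ J/m³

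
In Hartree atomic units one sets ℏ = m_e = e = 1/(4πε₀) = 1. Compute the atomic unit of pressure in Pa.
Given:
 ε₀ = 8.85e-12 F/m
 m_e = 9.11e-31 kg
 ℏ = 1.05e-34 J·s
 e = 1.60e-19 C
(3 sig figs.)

3.01e13 Pa

P_au = E_h/a₀³ = m_e⁴e¹⁰/((4πε₀)⁵ℏ⁸)
E_h = 4.38e-18 J
a₀ = 5.26e-11 m
E_h/a₀³ = 3.01e13 Pa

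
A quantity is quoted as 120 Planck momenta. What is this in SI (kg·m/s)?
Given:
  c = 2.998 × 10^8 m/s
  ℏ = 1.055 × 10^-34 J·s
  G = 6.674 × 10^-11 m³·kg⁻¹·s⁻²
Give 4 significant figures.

783.2 kg·m/s

One Planck momentum: p_P = √(ℏc³/G) = 6.527 kg·m/s.
120 × 6.527 kg·m/s = 783.2 kg·m/s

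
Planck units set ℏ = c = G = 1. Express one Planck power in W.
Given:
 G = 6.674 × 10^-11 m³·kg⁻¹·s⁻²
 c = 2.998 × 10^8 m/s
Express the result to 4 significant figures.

From ℏ = c = G = 1 the power scale is P_P = c⁵/G.
  = 2.422 × 10^42 / 6.674 × 10^-11
  = 3.629 × 10^52 W

3.629 × 10^52 W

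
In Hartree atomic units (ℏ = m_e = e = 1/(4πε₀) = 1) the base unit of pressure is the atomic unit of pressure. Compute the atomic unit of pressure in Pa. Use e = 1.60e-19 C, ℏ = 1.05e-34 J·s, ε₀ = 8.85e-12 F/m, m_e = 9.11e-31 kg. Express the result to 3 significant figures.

3.01e13 Pa

P_au = E_h/a₀³ = m_e⁴e¹⁰/((4πε₀)⁵ℏ⁸)
E_h = 4.38e-18 J
a₀ = 5.26e-11 m
E_h/a₀³ = 3.01e13 Pa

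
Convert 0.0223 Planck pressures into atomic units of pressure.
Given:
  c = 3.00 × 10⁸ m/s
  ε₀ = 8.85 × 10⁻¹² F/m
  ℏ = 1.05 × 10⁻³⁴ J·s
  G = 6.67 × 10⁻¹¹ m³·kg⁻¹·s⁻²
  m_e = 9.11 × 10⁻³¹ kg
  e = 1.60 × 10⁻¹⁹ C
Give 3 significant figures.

Planck pressure: p_P = c⁷/(ℏG²) = 4.68 × 10¹¹³ Pa
atomic unit of pressure: P_au = E_h/a₀³ = m_e⁴e¹⁰/((4πε₀)⁵ℏ⁸) = 3.01 × 10¹³ Pa
0.0223 × 4.68 × 10¹¹³ / 3.01 × 10¹³ = 3.47 × 10⁹⁸

3.47 × 10⁹⁸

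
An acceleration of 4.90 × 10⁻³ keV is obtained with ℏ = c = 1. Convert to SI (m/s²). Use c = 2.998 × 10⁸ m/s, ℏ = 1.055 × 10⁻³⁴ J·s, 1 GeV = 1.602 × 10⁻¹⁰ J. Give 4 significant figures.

2.231 × 10²⁴ m/s²

Acceleration is [L]/[T]² = c·[E]/ℏ.
1 GeV → c/ℏ × (1 GeV in J) = 4.552 × 10³² m/s².
Convert the energy scale: 4.90 × 10⁻³ keV = 4.90 × 10⁻⁹ GeV.
Result: 4.90 × 10⁻⁹ × 4.552 × 10³² = 2.231 × 10²⁴ m/s².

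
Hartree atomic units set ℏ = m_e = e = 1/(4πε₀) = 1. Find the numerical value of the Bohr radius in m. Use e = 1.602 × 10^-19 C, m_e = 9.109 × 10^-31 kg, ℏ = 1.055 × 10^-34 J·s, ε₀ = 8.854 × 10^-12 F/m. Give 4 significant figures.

5.297 × 10^-11 m

From ℏ = m_e = e = 1/(4πε₀) = 1 the length scale is a₀ = 4πε₀ℏ²/(m_e e²).
  = 1.238 × 10^-78 / 2.338 × 10^-68
  = 5.297 × 10^-11 m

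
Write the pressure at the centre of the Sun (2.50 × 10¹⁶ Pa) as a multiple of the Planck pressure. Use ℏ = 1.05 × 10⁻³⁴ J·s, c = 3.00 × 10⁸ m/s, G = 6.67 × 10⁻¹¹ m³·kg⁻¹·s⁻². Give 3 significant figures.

Planck pressure: p_P = c⁷/(ℏG²) = 4.68 × 10¹¹³ Pa.
2.50 × 10¹⁶ / 4.68 × 10¹¹³ = 5.34 × 10⁻⁹⁸

5.34 × 10⁻⁹⁸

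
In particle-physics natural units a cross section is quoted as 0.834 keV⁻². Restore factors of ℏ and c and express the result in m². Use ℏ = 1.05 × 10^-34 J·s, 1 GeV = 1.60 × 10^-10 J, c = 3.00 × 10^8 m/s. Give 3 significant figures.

3.23 × 10^-20 m²

Area is [L]² = [E]⁻²·(ℏc)²; restore (ℏc)².
1 GeV⁻² → (ℏc)² × (1 GeV in J)⁻² = 3.88 × 10^-32 m².
Convert the energy scale: 0.834 keV⁻² = 8.34 × 10^11 GeV⁻².
Result: 8.34 × 10^11 × 3.88 × 10^-32 = 3.23 × 10^-20 m².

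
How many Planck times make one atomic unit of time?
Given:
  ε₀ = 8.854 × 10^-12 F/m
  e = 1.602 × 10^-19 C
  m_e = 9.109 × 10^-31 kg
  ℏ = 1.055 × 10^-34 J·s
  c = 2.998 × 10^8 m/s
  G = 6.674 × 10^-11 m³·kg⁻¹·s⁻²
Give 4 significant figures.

atomic unit of time: τ_au = (4πε₀)²ℏ³/(m_e e⁴) = 2.423 × 10^-17 s
Planck time: t_P = √(ℏG/c⁵) = 5.392 × 10^-44 s
ratio = 2.423 × 10^-17 / 5.392 × 10^-44 = 4.494 × 10^26

4.494 × 10^26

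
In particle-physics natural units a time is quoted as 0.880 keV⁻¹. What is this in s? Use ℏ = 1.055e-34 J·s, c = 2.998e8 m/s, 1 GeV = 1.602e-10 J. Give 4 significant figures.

5.795e-19 s

A time is [E]⁻¹ in ℏ=c=1; restore one factor of ℏ.
1 GeV⁻¹ → ℏ × (1 GeV in J)⁻¹ = 6.586e-25 s.
Convert the energy scale: 0.880 keV⁻¹ = 8.80e5 GeV⁻¹.
Result: 8.80e5 × 6.586e-25 = 5.795e-19 s.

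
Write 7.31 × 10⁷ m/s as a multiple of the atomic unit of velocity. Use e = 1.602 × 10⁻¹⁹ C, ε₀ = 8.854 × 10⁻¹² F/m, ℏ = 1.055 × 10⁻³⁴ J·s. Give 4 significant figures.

atomic unit of velocity: v_au = e²/(4πε₀ℏ) = 2.186 × 10⁶ m/s.
7.31 × 10⁷ / 2.186 × 10⁶ = 33.43

33.43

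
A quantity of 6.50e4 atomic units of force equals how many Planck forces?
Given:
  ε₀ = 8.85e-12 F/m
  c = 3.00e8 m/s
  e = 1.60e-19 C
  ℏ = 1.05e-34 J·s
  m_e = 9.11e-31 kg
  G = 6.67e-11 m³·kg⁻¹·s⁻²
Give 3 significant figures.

4.46e-47

atomic unit of force: F_au = E_h/a₀ = m_e²e⁶/((4πε₀)³ℏ⁴) = 8.33e-8 N
Planck force: F_P = c⁴/G = 1.21e44 N
6.50e4 × 8.33e-8 / 1.21e44 = 4.46e-47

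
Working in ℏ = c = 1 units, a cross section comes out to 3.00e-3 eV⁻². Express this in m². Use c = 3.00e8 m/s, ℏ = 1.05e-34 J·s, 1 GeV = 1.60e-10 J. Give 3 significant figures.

1.16e-16 m²

Area is [L]² = [E]⁻²·(ℏc)²; restore (ℏc)².
1 GeV⁻² → (ℏc)² × (1 GeV in J)⁻² = 3.88e-32 m².
Convert the energy scale: 3.00e-3 eV⁻² = 3.00e15 GeV⁻².
Result: 3.00e15 × 3.88e-32 = 1.16e-16 m².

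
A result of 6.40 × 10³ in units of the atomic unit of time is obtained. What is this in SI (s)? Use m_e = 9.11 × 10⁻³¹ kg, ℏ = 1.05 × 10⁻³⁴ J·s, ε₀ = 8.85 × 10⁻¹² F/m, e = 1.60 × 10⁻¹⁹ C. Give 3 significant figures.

1.53 × 10⁻¹³ s

One atomic unit of time: τ_au = (4πε₀)²ℏ³/(m_e e⁴) = 2.40 × 10⁻¹⁷ s.
6.40 × 10³ × 2.40 × 10⁻¹⁷ s = 1.53 × 10⁻¹³ s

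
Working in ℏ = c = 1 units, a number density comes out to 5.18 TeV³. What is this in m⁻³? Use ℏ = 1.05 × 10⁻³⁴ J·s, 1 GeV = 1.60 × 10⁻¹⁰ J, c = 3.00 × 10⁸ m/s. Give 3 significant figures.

Number density is [L]⁻³ = [E]³/(ℏc)³.
1 GeV³ → 1/(ℏc)³ × (1 GeV in J)³ = 1.31 × 10⁴⁷ m⁻³.
Convert the energy scale: 5.18 TeV³ = 5.18 × 10⁹ GeV³.
Result: 5.18 × 10⁹ × 1.31 × 10⁴⁷ = 6.79 × 10⁵⁶ m⁻³.

6.79 × 10⁵⁶ m⁻³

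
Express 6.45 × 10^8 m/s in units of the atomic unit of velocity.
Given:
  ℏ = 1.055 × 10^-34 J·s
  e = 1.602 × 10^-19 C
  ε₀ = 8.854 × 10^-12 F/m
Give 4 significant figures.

atomic unit of velocity: v_au = e²/(4πε₀ℏ) = 2.186 × 10^6 m/s.
6.45 × 10^8 / 2.186 × 10^6 = 295

295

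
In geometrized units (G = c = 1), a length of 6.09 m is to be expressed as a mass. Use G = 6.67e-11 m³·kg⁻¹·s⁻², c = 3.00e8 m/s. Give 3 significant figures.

Length → mass via c²/G.
6.09 m × (c²/G) = 8.22e27 kg

8.22e27 kg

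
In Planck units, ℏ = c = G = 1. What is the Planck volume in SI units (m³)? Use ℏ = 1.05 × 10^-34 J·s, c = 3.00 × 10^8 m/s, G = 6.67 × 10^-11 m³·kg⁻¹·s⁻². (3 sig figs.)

From ℏ = c = G = 1 the volume scale is V_P = (ℏG/c³)^(3/2).
  = √(1.75 × 10^-209)
  = 4.18 × 10^-105 m³

4.18 × 10^-105 m³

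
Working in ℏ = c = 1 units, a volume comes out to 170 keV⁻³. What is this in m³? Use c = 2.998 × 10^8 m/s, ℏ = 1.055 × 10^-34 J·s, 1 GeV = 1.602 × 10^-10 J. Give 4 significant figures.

Volume is [L]³ = [E]⁻³·(ℏc)³.
1 GeV⁻³ → (ℏc)³ × (1 GeV in J)⁻³ = 7.696 × 10^-48 m³.
Convert the energy scale: 170 keV⁻³ = 1.70 × 10^20 GeV⁻³.
Result: 1.70 × 10^20 × 7.696 × 10^-48 = 1.308 × 10^-27 m³.

1.308 × 10^-27 m³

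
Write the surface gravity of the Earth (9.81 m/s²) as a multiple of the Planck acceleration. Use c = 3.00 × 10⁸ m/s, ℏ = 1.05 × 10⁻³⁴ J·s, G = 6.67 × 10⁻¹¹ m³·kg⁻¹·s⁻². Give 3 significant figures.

Planck acceleration: a_P = √(c⁷/(ℏG)) = 5.59 × 10⁵¹ m/s².
9.81 / 5.59 × 10⁵¹ = 1.76 × 10⁻⁵¹

1.76 × 10⁻⁵¹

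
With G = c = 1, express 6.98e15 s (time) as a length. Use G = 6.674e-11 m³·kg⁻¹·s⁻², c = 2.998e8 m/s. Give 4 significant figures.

Time → length via c.
6.98e15 s × (c) = 2.093e24 m

2.093e24 m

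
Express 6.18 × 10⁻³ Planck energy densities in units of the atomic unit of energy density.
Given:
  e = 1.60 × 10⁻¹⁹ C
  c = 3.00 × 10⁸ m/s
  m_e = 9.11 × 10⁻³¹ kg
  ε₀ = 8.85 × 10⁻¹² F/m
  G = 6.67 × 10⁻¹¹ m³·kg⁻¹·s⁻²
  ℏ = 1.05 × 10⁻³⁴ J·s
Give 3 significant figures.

9.60 × 10⁹⁷

Planck energy density: u_P = c⁷/(ℏG²) = 4.68 × 10¹¹³ J/m³
atomic unit of energy density: u_au = E_h/a₀³ = m_e⁴e¹⁰/((4πε₀)⁵ℏ⁸) = 3.01 × 10¹³ J/m³
6.18 × 10⁻³ × 4.68 × 10¹¹³ / 3.01 × 10¹³ = 9.60 × 10⁹⁷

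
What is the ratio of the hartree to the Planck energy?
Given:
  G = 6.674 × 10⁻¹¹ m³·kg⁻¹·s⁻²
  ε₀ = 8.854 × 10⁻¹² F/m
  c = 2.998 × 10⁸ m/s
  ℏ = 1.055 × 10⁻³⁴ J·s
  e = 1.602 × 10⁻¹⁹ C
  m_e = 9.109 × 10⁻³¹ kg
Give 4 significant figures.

hartree: E_h = m_e e⁴/(4πε₀ℏ)² = 4.354 × 10⁻¹⁸ J
Planck energy: E_P = √(ℏc⁵/G) = 1.957 × 10⁹ J
ratio = 4.354 × 10⁻¹⁸ / 1.957 × 10⁹ = 2.225 × 10⁻²⁷

2.225 × 10⁻²⁷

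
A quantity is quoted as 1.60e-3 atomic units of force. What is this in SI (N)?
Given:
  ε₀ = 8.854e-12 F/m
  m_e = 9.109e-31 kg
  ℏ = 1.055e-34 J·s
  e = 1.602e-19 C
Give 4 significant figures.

One atomic unit of force: F_au = E_h/a₀ = m_e²e⁶/((4πε₀)³ℏ⁴) = 8.220e-8 N.
1.60e-3 × 8.220e-8 N = 1.315e-10 N

1.315e-10 N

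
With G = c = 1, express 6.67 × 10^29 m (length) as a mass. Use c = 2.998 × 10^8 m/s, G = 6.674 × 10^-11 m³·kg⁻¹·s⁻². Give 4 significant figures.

8.983 × 10^56 kg

Length → mass via c²/G.
6.67 × 10^29 m × (c²/G) = 8.983 × 10^56 kg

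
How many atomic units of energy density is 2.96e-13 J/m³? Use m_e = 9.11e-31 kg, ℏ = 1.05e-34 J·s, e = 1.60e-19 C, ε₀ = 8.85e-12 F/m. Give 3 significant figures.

9.82e-27

atomic unit of energy density: u_au = E_h/a₀³ = m_e⁴e¹⁰/((4πε₀)⁵ℏ⁸) = 3.01e13 J/m³.
2.96e-13 / 3.01e13 = 9.82e-27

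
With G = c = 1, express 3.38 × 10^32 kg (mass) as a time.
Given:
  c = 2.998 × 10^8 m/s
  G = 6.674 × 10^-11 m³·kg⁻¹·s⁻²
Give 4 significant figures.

8.372 × 10^-4 s

Mass → time via G/c³.
3.38 × 10^32 kg × (G/c³) = 8.372 × 10^-4 s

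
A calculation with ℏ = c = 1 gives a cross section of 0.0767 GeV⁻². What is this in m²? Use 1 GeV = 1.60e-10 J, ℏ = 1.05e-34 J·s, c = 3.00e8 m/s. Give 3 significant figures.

Area is [L]² = [E]⁻²·(ℏc)²; restore (ℏc)².
1 GeV⁻² → (ℏc)² × (1 GeV in J)⁻² = 3.88e-32 m².
Result: 0.0767 × 3.88e-32 = 2.97e-33 m².

2.97e-33 m²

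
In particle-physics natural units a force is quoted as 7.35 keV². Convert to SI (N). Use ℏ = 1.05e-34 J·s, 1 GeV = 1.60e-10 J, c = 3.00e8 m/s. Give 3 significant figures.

Force is [E]/[L] = [E]²/(ℏc); restore (ℏc)⁻¹.
1 GeV² → 1/(ℏc) × (1 GeV in J)² = 8.13e5 N.
Convert the energy scale: 7.35 keV² = 7.35e-12 GeV².
Result: 7.35e-12 × 8.13e5 = 5.97e-6 N.

5.97e-6 N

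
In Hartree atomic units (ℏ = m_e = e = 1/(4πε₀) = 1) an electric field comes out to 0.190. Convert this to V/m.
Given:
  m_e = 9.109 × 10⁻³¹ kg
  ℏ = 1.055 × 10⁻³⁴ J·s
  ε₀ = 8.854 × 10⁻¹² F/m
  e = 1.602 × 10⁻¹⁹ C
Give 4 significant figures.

9.749 × 10¹⁰ V/m

One atomic unit of electric field: E_au = E_h/(e a₀) = m_e²e⁵/((4πε₀)³ℏ⁴) = 5.131 × 10¹¹ V/m.
0.190 × 5.131 × 10¹¹ V/m = 9.749 × 10¹⁰ V/m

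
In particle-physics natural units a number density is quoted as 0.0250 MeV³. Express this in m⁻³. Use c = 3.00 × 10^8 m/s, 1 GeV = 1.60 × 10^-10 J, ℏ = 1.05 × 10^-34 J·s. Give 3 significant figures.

Number density is [L]⁻³ = [E]³/(ℏc)³.
1 GeV³ → 1/(ℏc)³ × (1 GeV in J)³ = 1.31 × 10^47 m⁻³.
Convert the energy scale: 0.0250 MeV³ = 2.50 × 10^-11 GeV³.
Result: 2.50 × 10^-11 × 1.31 × 10^47 = 3.28 × 10^36 m⁻³.

3.28 × 10^36 m⁻³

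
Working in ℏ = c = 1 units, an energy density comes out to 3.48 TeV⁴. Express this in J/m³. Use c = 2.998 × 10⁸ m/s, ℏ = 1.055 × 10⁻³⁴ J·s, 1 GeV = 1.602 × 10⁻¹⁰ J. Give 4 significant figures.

7.244 × 10⁴⁹ J/m³

[E]/[L]³ = [E]⁴/(ℏc)³; restore (ℏc)⁻³.
1 GeV⁴ → 1/(ℏc)³ × (1 GeV in J)⁴ = 2.082 × 10³⁷ J/m³.
Convert the energy scale: 3.48 TeV⁴ = 3.48 × 10¹² GeV⁴.
Result: 3.48 × 10¹² × 2.082 × 10³⁷ = 7.244 × 10⁴⁹ J/m³.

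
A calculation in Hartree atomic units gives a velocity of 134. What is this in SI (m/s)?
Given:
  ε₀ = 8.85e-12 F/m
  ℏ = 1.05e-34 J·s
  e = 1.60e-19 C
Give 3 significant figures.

2.94e8 m/s

One atomic unit of velocity: v_au = e²/(4πε₀ℏ) = 2.19e6 m/s.
134 × 2.19e6 m/s = 2.94e8 m/s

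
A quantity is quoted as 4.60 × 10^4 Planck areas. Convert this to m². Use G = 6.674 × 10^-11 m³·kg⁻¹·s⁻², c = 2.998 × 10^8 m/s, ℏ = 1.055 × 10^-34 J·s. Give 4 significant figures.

One Planck area: A_P = ℏG/c³ = 2.613 × 10^-70 m².
4.60 × 10^4 × 2.613 × 10^-70 m² = 1.202 × 10^-65 m²

1.202 × 10^-65 m²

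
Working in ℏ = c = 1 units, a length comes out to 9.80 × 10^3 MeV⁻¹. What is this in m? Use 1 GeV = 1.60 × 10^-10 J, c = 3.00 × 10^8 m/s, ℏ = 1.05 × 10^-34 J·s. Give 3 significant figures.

A length is [E]⁻¹ in ℏ=c=1; restore one factor of ℏc.
1 GeV⁻¹ → ℏc × (1 GeV in J)⁻¹ = 1.97 × 10^-16 m.
Convert the energy scale: 9.80 × 10^3 MeV⁻¹ = 9.80 × 10^6 GeV⁻¹.
Result: 9.80 × 10^6 × 1.97 × 10^-16 = 1.93 × 10^-9 m.

1.93 × 10^-9 m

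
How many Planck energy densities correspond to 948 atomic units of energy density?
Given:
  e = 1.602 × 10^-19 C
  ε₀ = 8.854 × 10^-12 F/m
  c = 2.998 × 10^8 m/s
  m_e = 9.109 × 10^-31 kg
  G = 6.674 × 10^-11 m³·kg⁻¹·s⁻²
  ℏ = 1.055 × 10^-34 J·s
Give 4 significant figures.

5.995 × 10^-98

atomic unit of energy density: u_au = E_h/a₀³ = m_e⁴e¹⁰/((4πε₀)⁵ℏ⁸) = 2.929 × 10^13 J/m³
Planck energy density: u_P = c⁷/(ℏG²) = 4.632 × 10^113 J/m³
948 × 2.929 × 10^13 / 4.632 × 10^113 = 5.995 × 10^-98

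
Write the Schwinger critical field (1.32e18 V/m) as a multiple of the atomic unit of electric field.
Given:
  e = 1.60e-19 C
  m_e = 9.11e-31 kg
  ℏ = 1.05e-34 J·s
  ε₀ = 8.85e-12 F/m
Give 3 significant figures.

atomic unit of electric field: E_au = E_h/(e a₀) = m_e²e⁵/((4πε₀)³ℏ⁴) = 5.20e11 V/m.
1.32e18 / 5.20e11 = 2.54e6

2.54e6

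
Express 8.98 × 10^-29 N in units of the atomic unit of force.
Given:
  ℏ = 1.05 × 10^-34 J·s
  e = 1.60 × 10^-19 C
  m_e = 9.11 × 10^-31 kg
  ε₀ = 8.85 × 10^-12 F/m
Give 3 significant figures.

1.08 × 10^-21

atomic unit of force: F_au = E_h/a₀ = m_e²e⁶/((4πε₀)³ℏ⁴) = 8.33 × 10^-8 N.
8.98 × 10^-29 / 8.33 × 10^-8 = 1.08 × 10^-21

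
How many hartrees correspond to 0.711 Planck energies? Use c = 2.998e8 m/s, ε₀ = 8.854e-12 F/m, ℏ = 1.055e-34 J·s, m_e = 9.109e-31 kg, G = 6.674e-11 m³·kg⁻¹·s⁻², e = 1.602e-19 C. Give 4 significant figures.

3.195e26

Planck energy: E_P = √(ℏc⁵/G) = 1.957e9 J
hartree: E_h = m_e e⁴/(4πε₀ℏ)² = 4.354e-18 J
0.711 × 1.957e9 / 4.354e-18 = 3.195e26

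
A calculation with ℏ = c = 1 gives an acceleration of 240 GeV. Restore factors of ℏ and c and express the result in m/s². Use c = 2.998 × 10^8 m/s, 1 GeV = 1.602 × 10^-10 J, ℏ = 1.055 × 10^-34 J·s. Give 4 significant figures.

1.093 × 10^35 m/s²

Acceleration is [L]/[T]² = c·[E]/ℏ.
1 GeV → c/ℏ × (1 GeV in J) = 4.552 × 10^32 m/s².
Result: 240 × 4.552 × 10^32 = 1.093 × 10^35 m/s².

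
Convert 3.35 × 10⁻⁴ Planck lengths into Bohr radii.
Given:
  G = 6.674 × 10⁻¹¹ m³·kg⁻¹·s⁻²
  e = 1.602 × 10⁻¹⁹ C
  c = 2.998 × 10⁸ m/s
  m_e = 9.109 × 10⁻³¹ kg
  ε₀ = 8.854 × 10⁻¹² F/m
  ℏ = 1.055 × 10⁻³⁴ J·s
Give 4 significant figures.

Planck length: ℓ_P = √(ℏG/c³) = 1.616 × 10⁻³⁵ m
Bohr radius: a₀ = 4πε₀ℏ²/(m_e e²) = 5.297 × 10⁻¹¹ m
3.35 × 10⁻⁴ × 1.616 × 10⁻³⁵ / 5.297 × 10⁻¹¹ = 1.022 × 10⁻²⁸

1.022 × 10⁻²⁸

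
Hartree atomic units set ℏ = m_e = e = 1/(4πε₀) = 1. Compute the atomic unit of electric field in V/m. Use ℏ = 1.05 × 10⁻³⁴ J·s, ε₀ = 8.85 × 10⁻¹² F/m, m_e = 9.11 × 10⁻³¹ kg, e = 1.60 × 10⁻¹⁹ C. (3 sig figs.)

The unique combination of the constants set to 1 with dimensions of electric field is E_au = E_h/(e a₀) = m_e²e⁵/((4πε₀)³ℏ⁴).
E_h = 4.38 × 10⁻¹⁸ J
a₀ = 5.26 × 10⁻¹¹ m
E_h/(e·a₀) = 5.20 × 10¹¹ V/m

5.20 × 10¹¹ V/m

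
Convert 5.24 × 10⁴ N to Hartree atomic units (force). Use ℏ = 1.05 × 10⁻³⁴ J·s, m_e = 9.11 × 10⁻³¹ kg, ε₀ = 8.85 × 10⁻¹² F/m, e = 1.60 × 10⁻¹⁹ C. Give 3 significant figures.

atomic unit of force: F_au = E_h/a₀ = m_e²e⁶/((4πε₀)³ℏ⁴) = 8.33 × 10⁻⁸ N.
5.24 × 10⁴ / 8.33 × 10⁻⁸ = 6.29 × 10¹¹

6.29 × 10¹¹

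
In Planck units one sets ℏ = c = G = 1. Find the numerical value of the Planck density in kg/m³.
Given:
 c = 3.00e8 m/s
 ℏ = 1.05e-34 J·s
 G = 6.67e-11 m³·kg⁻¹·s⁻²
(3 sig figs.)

5.20e96 kg/m³

ρ_P = c⁵/(ℏG²)
  = 2.43e42 / 4.67e-55
  = 5.20e96 kg/m³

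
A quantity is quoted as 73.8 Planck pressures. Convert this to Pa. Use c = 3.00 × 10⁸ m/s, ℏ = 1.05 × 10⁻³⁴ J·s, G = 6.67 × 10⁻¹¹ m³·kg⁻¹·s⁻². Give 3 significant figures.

One Planck pressure: p_P = c⁷/(ℏG²) = 4.68 × 10¹¹³ Pa.
73.8 × 4.68 × 10¹¹³ Pa = 3.46 × 10¹¹⁵ Pa

3.46 × 10¹¹⁵ Pa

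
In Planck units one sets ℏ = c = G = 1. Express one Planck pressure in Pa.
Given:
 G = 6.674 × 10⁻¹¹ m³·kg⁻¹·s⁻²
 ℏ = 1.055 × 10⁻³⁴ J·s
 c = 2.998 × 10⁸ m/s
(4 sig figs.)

4.632 × 10¹¹³ Pa

p_P = c⁷/(ℏG²)
  = 2.177 × 10⁵⁹ / 4.699 × 10⁻⁵⁵
  = 4.632 × 10¹¹³ Pa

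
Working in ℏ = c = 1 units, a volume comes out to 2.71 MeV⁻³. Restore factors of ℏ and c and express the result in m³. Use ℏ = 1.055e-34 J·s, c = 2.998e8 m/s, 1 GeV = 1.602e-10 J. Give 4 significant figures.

Volume is [L]³ = [E]⁻³·(ℏc)³.
1 GeV⁻³ → (ℏc)³ × (1 GeV in J)⁻³ = 7.696e-48 m³.
Convert the energy scale: 2.71 MeV⁻³ = 2.71e9 GeV⁻³.
Result: 2.71e9 × 7.696e-48 = 2.086e-38 m³.

2.086e-38 m³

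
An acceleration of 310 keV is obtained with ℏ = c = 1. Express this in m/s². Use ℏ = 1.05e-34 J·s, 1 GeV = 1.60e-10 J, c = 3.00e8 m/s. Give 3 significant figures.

1.42e29 m/s²

Acceleration is [L]/[T]² = c·[E]/ℏ.
1 GeV → c/ℏ × (1 GeV in J) = 4.57e32 m/s².
Convert the energy scale: 310 keV = 3.10e-4 GeV.
Result: 3.10e-4 × 4.57e32 = 1.42e29 m/s².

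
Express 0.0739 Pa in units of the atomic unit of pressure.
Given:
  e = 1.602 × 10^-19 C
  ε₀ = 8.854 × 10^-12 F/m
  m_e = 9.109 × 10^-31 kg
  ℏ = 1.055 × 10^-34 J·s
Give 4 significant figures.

2.523 × 10^-15

atomic unit of pressure: P_au = E_h/a₀³ = m_e⁴e¹⁰/((4πε₀)⁵ℏ⁸) = 2.929 × 10^13 Pa.
0.0739 / 2.929 × 10^13 = 2.523 × 10^-15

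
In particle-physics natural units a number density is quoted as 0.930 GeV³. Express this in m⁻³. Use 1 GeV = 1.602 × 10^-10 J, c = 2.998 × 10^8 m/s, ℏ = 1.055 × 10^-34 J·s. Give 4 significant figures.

1.208 × 10^47 m⁻³

Number density is [L]⁻³ = [E]³/(ℏc)³.
1 GeV³ → 1/(ℏc)³ × (1 GeV in J)³ = 1.299 × 10^47 m⁻³.
Result: 0.930 × 1.299 × 10^47 = 1.208 × 10^47 m⁻³.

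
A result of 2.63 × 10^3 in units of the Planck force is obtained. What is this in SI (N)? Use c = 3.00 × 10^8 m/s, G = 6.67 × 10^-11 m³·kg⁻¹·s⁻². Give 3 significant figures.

3.19 × 10^47 N

One Planck force: F_P = c⁴/G = 1.21 × 10^44 N.
2.63 × 10^3 × 1.21 × 10^44 N = 3.19 × 10^47 N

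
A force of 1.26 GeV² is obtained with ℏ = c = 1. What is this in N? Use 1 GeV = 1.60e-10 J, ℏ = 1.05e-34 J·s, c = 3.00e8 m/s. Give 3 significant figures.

1.02e6 N

Force is [E]/[L] = [E]²/(ℏc); restore (ℏc)⁻¹.
1 GeV² → 1/(ℏc) × (1 GeV in J)² = 8.13e5 N.
Result: 1.26 × 8.13e5 = 1.02e6 N.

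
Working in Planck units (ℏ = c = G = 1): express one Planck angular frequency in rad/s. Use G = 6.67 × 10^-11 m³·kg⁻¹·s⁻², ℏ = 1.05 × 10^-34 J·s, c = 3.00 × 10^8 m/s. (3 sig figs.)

From ℏ = c = G = 1 the angular frequency scale is ω_P = √(c⁵/(ℏG)).
  = √(3.47 × 10^86)
  = 1.86 × 10^43 rad/s

1.86 × 10^43 rad/s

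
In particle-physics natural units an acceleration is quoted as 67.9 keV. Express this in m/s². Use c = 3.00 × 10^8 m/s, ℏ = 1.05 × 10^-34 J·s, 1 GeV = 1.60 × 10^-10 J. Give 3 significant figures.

3.10 × 10^28 m/s²

Acceleration is [L]/[T]² = c·[E]/ℏ.
1 GeV → c/ℏ × (1 GeV in J) = 4.57 × 10^32 m/s².
Convert the energy scale: 67.9 keV = 6.79 × 10^-5 GeV.
Result: 6.79 × 10^-5 × 4.57 × 10^32 = 3.10 × 10^28 m/s².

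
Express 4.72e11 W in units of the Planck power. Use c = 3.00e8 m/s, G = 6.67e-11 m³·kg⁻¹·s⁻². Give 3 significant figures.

1.30e-41

Planck power: P_P = c⁵/G = 3.64e52 W.
4.72e11 / 3.64e52 = 1.30e-41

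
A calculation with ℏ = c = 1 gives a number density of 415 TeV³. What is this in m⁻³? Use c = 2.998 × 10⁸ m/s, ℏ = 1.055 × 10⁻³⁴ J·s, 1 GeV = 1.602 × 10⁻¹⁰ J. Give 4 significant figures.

5.392 × 10⁵⁸ m⁻³

Number density is [L]⁻³ = [E]³/(ℏc)³.
1 GeV³ → 1/(ℏc)³ × (1 GeV in J)³ = 1.299 × 10⁴⁷ m⁻³.
Convert the energy scale: 415 TeV³ = 4.15 × 10¹¹ GeV³.
Result: 4.15 × 10¹¹ × 1.299 × 10⁴⁷ = 5.392 × 10⁵⁸ m⁻³.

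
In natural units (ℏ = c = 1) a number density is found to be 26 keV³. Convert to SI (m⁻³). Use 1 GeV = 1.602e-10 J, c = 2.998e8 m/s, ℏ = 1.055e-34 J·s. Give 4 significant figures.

Number density is [L]⁻³ = [E]³/(ℏc)³.
1 GeV³ → 1/(ℏc)³ × (1 GeV in J)³ = 1.299e47 m⁻³.
Convert the energy scale: 26 keV³ = 2.60e-17 GeV³.
Result: 2.60e-17 × 1.299e47 = 3.378e30 m⁻³.

3.378e30 m⁻³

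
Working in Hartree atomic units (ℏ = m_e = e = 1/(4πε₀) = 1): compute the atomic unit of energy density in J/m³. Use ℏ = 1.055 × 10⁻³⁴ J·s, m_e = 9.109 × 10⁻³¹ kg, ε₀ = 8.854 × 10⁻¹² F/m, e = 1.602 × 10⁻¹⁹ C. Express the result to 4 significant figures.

From ℏ = m_e = e = 1/(4πε₀) = 1 the energy density scale is u_au = E_h/a₀³ = m_e⁴e¹⁰/((4πε₀)⁵ℏ⁸).
E_h = 4.354 × 10⁻¹⁸ J
a₀ = 5.297 × 10⁻¹¹ m
E_h/a₀³ = 2.929 × 10¹³ J/m³

2.929 × 10¹³ J/m³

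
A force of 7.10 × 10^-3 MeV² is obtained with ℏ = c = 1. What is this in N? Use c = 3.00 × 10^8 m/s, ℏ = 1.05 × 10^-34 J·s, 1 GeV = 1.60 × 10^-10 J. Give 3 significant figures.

5.77 × 10^-3 N

Force is [E]/[L] = [E]²/(ℏc); restore (ℏc)⁻¹.
1 GeV² → 1/(ℏc) × (1 GeV in J)² = 8.13 × 10^5 N.
Convert the energy scale: 7.10 × 10^-3 MeV² = 7.10 × 10^-9 GeV².
Result: 7.10 × 10^-9 × 8.13 × 10^5 = 5.77 × 10^-3 N.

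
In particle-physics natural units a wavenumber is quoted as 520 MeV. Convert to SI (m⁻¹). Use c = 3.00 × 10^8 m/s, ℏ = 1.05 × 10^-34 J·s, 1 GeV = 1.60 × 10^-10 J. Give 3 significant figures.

Inverse length is [E]/(ℏc).
1 GeV → 1/(ℏc) × (1 GeV in J) = 5.08 × 10^15 m⁻¹.
Convert the energy scale: 520 MeV = 0.520 GeV.
Result: 0.520 × 5.08 × 10^15 = 2.64 × 10^15 m⁻¹.

2.64 × 10^15 m⁻¹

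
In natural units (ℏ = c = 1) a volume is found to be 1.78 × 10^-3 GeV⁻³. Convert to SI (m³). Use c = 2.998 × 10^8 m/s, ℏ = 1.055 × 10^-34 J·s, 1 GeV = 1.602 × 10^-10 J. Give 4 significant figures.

1.370 × 10^-50 m³

Volume is [L]³ = [E]⁻³·(ℏc)³.
1 GeV⁻³ → (ℏc)³ × (1 GeV in J)⁻³ = 7.696 × 10^-48 m³.
Result: 1.78 × 10^-3 × 7.696 × 10^-48 = 1.370 × 10^-50 m³.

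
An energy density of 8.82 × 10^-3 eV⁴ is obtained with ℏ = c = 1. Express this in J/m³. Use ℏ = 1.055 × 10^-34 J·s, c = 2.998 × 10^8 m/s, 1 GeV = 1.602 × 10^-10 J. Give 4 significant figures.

[E]/[L]³ = [E]⁴/(ℏc)³; restore (ℏc)⁻³.
1 GeV⁴ → 1/(ℏc)³ × (1 GeV in J)⁴ = 2.082 × 10^37 J/m³.
Convert the energy scale: 8.82 × 10^-3 eV⁴ = 8.82 × 10^-39 GeV⁴.
Result: 8.82 × 10^-39 × 2.082 × 10^37 = 0.1836 J/m³.

0.1836 J/m³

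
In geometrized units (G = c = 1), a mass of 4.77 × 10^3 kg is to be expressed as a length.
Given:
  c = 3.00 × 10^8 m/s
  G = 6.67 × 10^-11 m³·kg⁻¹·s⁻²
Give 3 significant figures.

In G = c = 1 units mass has dimensions of length; the conversion factor is G/c².
4.77 × 10^3 kg × (G/c²) = 3.54 × 10^-24 m

3.54 × 10^-24 m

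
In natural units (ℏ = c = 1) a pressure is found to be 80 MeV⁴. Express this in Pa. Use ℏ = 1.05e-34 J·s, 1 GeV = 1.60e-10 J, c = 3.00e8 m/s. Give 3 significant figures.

1.68e27 Pa

Pressure is [E]/[L]³ = [E]⁴/(ℏc)³.
1 GeV⁴ → 1/(ℏc)³ × (1 GeV in J)⁴ = 2.10e37 Pa.
Convert the energy scale: 80 MeV⁴ = 8.00e-11 GeV⁴.
Result: 8.00e-11 × 2.10e37 = 1.68e27 Pa.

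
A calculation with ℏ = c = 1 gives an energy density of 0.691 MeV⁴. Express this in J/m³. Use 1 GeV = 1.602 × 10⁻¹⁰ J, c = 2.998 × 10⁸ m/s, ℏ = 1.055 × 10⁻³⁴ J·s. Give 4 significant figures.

[E]/[L]³ = [E]⁴/(ℏc)³; restore (ℏc)⁻³.
1 GeV⁴ → 1/(ℏc)³ × (1 GeV in J)⁴ = 2.082 × 10³⁷ J/m³.
Convert the energy scale: 0.691 MeV⁴ = 6.91 × 10⁻¹³ GeV⁴.
Result: 6.91 × 10⁻¹³ × 2.082 × 10³⁷ = 1.438 × 10²⁵ J/m³.

1.438 × 10²⁵ J/m³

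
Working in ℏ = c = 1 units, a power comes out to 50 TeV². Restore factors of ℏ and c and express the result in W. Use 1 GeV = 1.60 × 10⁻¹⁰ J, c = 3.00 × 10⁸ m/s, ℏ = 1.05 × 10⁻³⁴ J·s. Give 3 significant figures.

Power is [E]/[T] = [E]²/ℏ.
1 GeV² → 1/ℏ × (1 GeV in J)² = 2.44 × 10¹⁴ W.
Convert the energy scale: 50 TeV² = 5.00 × 10⁷ GeV².
Result: 5.00 × 10⁷ × 2.44 × 10¹⁴ = 1.22 × 10²² W.

1.22 × 10²² W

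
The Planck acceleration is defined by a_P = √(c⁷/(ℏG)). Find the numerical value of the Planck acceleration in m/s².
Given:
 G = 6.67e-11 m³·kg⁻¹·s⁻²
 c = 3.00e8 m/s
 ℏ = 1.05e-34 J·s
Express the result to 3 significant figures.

a_P = √(c⁷/(ℏG))
  = √(3.12e103)
  = 5.59e51 m/s²

5.59e51 m/s²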